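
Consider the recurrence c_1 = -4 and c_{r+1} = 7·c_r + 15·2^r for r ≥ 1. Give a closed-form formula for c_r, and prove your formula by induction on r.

Computing the first terms: c_1 = -4, c_2 = 2, c_3 = 74. This suggests c_r = -3·2^r + 2·7^(r - 1).
Base case (r = 1): the formula gives -4 = -4 = c_1.
Suppose the result is true for r = m, so c_m = -3·2^m + 2·7^(m - 1).
Then c_{m+1} = 7·c_m + 15·2^m = 7·(-3·2^m + 2·7^(m - 1)) + 15·2^m = -3·2^(m + 1) + 2·7^m = -3·2^(m+1) + 2·7^((m+1) - 1),
which is the claimed formula at r = m+1.
This completes the induction.

c_r = -3·2^r + 2·7^(r - 1)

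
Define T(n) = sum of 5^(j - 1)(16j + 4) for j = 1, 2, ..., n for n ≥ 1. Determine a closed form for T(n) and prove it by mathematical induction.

We claim T(n) = 4·5^n·n for all n ≥ 1.
Base step (n = 1): T(1) = 20, and the closed form gives 20. They agree.
Inductive step: assume the claim holds for n = j, so T(j) = 4·5^j·j.
Then T(j+1) = T(j) + (5^j(16j + 20)) = (4·5^j·j) + (5^j(16j + 20)).
Simplifying, T(j+1) = 20·5^j(j + 1) = 4·5^(j+1)·(j+1),
which is the closed form with n = j+1.
Hence, by induction on n, the claim holds for every n ≥ 1.

T(n) = 4·5^n·n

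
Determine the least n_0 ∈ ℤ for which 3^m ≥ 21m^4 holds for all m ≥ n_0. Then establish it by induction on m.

n_0 = 12

At m = 11: 177147 < 307461, so the inequality fails and n_0 ≥ 12. We prove 3^m ≥ 21m^4 for all m ≥ 12.
When m = 12: 3^m = 531441 and 21m^4 = 435456, so 531441 ≥ 435456.
Inductive step: suppose the statement holds for some r ≥ 12, so 3^r ≥ 21r^4.
Then 3^(r + 1) = 3·(3^r) ≥ 3·(21r^4).
Also, for r ≥ 12 we have 3·(21r^4) ≥ 21(r+1)^4, since 3 ≥ (1 + 1/r)^4 for all r ≥ 12.
Combining, 3^(r + 1) ≥ 21(r+1)^4.
By the principle of mathematical induction, the result holds for all m ≥ 12.
Hence the smallest such n_0 is 12.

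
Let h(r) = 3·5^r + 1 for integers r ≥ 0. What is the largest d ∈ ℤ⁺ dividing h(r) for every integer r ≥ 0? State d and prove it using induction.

Computing the first values: h(0) = 4 and h(1) = 16; gcd(4, 16) = 4, so d ≤ 4.
We prove 4 | 3·5^r + 1 for all r ≥ 0 by induction on r.
For the base case r = 0: h(0) = 4 = 4·(1), so 4 | h(0).
For the inductive step, assume it holds for an arbitrary i ≥ 0, i.e. 4 | h(i). Then
h(i+1) = 3·5^(i+1) + 1 = 5·(3·5^i + 1) - 4 = 5·h(i) - 4. The first term is divisible by 4 by the inductive hypothesis, and -4 is divisible by 4. Hence 4 | h(i+1).
By the principle of mathematical induction, the result holds for all r ≥ 0.
Therefore the largest such d is 4.

d = 4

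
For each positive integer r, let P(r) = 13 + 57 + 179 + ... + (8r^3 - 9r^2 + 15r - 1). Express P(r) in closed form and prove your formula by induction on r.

We claim P(r) = r(2r^3 + r^2 + 5r + 5) for all r ≥ 1.
For the base case r = 1: P(1) = 13, and the closed form gives 13. They agree.
Suppose the result is true for r = k, so P(k) = k(2k^3 + k^2 + 5k + 5).
Then P(k+1) = P(k) + (8k^3 + 15k^2 + 21k + 13) = (k(2k^3 + k^2 + 5k + 5)) + (8k^3 + 15k^2 + 21k + 13).
Simplifying, P(k+1) = (k + 1)(2k^3 + 7k^2 + 13k + 13) = (k+1)(2(k+1)^3 + (k+1)^2 + 5(k+1) + 5),
which is the closed form with r = k+1.
This completes the induction.

P(r) = r(2r^3 + r^2 + 5r + 5)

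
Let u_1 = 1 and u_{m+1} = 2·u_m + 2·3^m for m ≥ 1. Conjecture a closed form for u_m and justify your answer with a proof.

u_m = -5·2^(m - 1) + 2·3^m

Computing the first terms: u_1 = 1, u_2 = 8, u_3 = 34. This suggests u_m = -5·2^(m - 1) + 2·3^m.
When m = 1: the formula gives 1 = 1 = u_1.
For the inductive step, assume it holds for an arbitrary k ≥ 1, so u_k = -5·2^(k - 1) + 2·3^k.
Then u_{k+1} = 2·u_k + 2·3^k = 2·(-5·2^(k - 1) + 2·3^k) + 2·3^k = -5·2^k + 2·3^(k + 1) = -5·2^((k+1) - 1) + 2·3^(k+1),
which is the claimed formula at m = k+1.
Hence, by induction on m, the claim holds for every m ≥ 1.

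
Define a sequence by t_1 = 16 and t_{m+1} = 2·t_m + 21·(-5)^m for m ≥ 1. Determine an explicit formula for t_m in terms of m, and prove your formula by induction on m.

t_m = -3(-5)^m + 2^(m - 1)

Computing the first terms: t_1 = 16, t_2 = -73, t_3 = 379. This suggests t_m = -3(-5)^m + 2^(m - 1).
Base case (m = 1): the formula gives 16 = 16 = t_1.
For the inductive step, assume it holds for an arbitrary p ≥ 1, so t_p = -3(-5)^p + 2^(p - 1).
Then t_{p+1} = 2·t_p + 21·(-5)^p = 2·(-3(-5)^p + 2^(p - 1)) + 21·(-5)^p = -3(-5)^(p + 1) + 2^p = -3(-5)^(p+1) + 2^((p+1) - 1),
which is the claimed formula at m = p+1.
This completes the induction.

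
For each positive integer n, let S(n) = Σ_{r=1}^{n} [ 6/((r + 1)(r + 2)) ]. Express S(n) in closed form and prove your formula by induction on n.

S(n) = 3n/(n + 2)

We claim S(n) = 3n/(n + 2) for all n ≥ 1.
For the base case n = 1: S(1) = 1, and the closed form gives 1. They agree.
Suppose the result is true for n = r, so S(r) = 3r/(r + 2).
Then S(r+1) = S(r) + (6/((r + 2)(r + 3))) = (3r/(r + 2)) + (6/((r + 2)(r + 3))).
Simplifying, S(r+1) = 3(r + 1)/(r + 3) = 3(r+1)/((r+1) + 2),
which is the closed form with n = r+1.
This completes the induction.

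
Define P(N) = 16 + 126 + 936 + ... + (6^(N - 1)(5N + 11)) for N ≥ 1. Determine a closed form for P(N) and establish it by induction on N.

P(N) = 6^N(N + 2) - 2

We claim P(N) = 6^N(N + 2) - 2 for all N ≥ 1.
When N = 1: P(1) = 16, and the closed form gives 16. They agree.
For the inductive step, assume it holds for an arbitrary m ≥ 1, so P(m) = 6^m(m + 2) - 2.
Then P(m+1) = P(m) + (6^m(5m + 16)) = (6^m(m + 2) - 2) + (6^m(5m + 16)).
Simplifying, P(m+1) = 6·6^m·m + 18·6^m - 2 = 6^(m+1)((m+1) + 2) - 2,
which is the closed form with N = m+1.
By induction, the statement is established for all N ≥ 1.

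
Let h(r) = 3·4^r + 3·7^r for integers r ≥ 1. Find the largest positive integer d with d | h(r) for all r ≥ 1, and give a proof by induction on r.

d = 3

Computing the first values: h(1) = 33 and h(2) = 195; gcd(33, 195) = 3, so d ≤ 3.
We prove 3 | 3·4^r + 3·7^r for all r ≥ 1 by induction on r.
Base step (r = 1): h(1) = 33 = 3·(11), so 3 | h(1).
Suppose the result is true for r = p, i.e. 3 | h(p). Then
h(p+1) − 7·h(p) = (3·4^(p+1) + 3·7^(p+1)) − 7·(3·4^p + 3·7^p) = (3)·4^p·(4 − 7) = (-9)·4^p. Since 3 | h(p) by the inductive hypothesis, 3 | 7·h(p); and 3 | -9 since -9 = 3·-3. Therefore 3 | h(p+1).
By the principle of mathematical induction, the result holds for all r ≥ 1.
Therefore the largest such d is 3.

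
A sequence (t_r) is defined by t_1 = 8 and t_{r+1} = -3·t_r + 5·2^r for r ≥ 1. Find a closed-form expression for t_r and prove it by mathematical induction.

t_r = -2(-3)^r + 2^r

Computing the first terms: t_1 = 8, t_2 = -14, t_3 = 62. This suggests t_r = -2(-3)^r + 2^r.
Base case (r = 1): the formula gives 8 = 8 = t_1.
Inductive step: suppose the statement holds for some p ≥ 1, so t_p = -2(-3)^p + 2^p.
Then t_{p+1} = -3·t_p + 5·2^p = -3·(-2(-3)^p + 2^p) + 5·2^p = -2(-3)^(p + 1) + 2^(p + 1),
which is the claimed formula at r = p+1.
By induction, the statement is established for all r ≥ 1.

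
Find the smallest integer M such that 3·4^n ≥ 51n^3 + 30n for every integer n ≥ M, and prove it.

At n = 5: 3072 < 6525, so the inequality fails and M ≥ 6. We prove 3·4^n ≥ 51n^3 + 30n for all n ≥ 6.
Base step (n = 6): 3·4^n = 12288 and 51n^3 + 30n = 11196, so 12288 ≥ 11196.
Inductive step: suppose the statement holds for some k ≥ 6, so 3·4^k ≥ 51k^3 + 30k.
Then 3·4^(k + 1) = 4·(3·4^k) ≥ 4·(51k^3 + 30k).
Also, for k ≥ 6 we have 4·(51k^3 + 30k) ≥ 51(k+1)^3 + 30(k+1), since 4·(51k^3 + 30k) − (51(k+1)^3 + 30(k+1)) = 153k^3 - 153k^2 - 63k - 81, which is nonnegative for all k ≥ 6.
Combining, 3·4^(k + 1) ≥ 51(k+1)^3 + 30(k+1).
By induction, the statement is established for all n ≥ 6.
Hence the smallest such M is 6.

M = 6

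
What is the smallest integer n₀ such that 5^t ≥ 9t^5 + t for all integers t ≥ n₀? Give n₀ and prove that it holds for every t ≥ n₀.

At t = 7: 78125 < 151270, so the inequality fails and n₀ ≥ 8. We prove 5^t ≥ 9t^5 + t for all t ≥ 8.
For the base case t = 8: 5^t = 390625 and 9t^5 + t = 294920, so 390625 ≥ 294920.
Inductive step: assume the claim holds for t = r, so 5^r ≥ 9r^5 + r.
Then 5^(r + 1) = 5·(5^r) ≥ 5·(9r^5 + r).
Also, for r ≥ 8 we have 5·(9r^5 + r) ≥ 9(r+1)^5 + (r+1), since 5·(9r^5 + r) − (9(r+1)^5 + (r+1)) = 36r^5 - 45r^4 - 90r^3 - 90r^2 - 41r - 10, which is nonnegative for all r ≥ 8.
Combining, 5^(r + 1) ≥ 9(r+1)^5 + (r+1).
This completes the induction.
Hence the smallest such n₀ is 8.

n₀ = 8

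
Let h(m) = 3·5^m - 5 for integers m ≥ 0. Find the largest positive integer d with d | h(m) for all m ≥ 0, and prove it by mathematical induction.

d = 2

Computing the first values: h(0) = -2 and h(1) = 10; gcd(-2, 10) = 2, so d ≤ 2.
We prove 2 | 3·5^m - 5 for all m ≥ 0 by induction on m.
When m = 0: h(0) = -2 = 2·(-1), so 2 | h(0).
Suppose the result is true for m = k, i.e. 2 | h(k). Then
h(k+1) = 3·5^(k+1) - 5 = 5·(3·5^k - 5) + 20 = 5·h(k) + 20. The first term is divisible by 2 by the inductive hypothesis, and 20 is divisible by 2. Hence 2 | h(k+1).
By induction, the statement is established for all m ≥ 0.
Therefore the largest such d is 2.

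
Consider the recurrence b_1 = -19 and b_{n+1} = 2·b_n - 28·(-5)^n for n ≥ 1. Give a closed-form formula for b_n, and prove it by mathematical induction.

Computing the first terms: b_1 = -19, b_2 = 102, b_3 = -496. This suggests b_n = 4(-5)^n + 2^(n - 1).
For the base case n = 1: the formula gives -19 = -19 = b_1.
Inductive step: assume the claim holds for n = m, so b_m = 4(-5)^m + 2^(m - 1).
Then b_{m+1} = 2·b_m - 28·(-5)^m = 2·(4(-5)^m + 2^(m - 1)) - 28·(-5)^m = 4(-5)^(m + 1) + 2^m = 4(-5)^(m+1) + 2^((m+1) - 1),
which is the claimed formula at n = m+1.
By the principle of mathematical induction, the result holds for all n ≥ 1.

b_n = 4(-5)^n + 2^(n - 1)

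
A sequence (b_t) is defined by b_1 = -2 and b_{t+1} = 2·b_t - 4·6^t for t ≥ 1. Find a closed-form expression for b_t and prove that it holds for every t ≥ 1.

Computing the first terms: b_1 = -2, b_2 = -28, b_3 = -200. This suggests b_t = 2^(t + 1) - 6^t.
For the base case t = 1: the formula gives -2 = -2 = b_1.
For the inductive step, assume it holds for an arbitrary k ≥ 1, so b_k = 2^(k + 1) - 6^k.
Then b_{k+1} = 2·b_k - 4·6^k = 2·(2^(k + 1) - 6^k) - 4·6^k = 2^(k + 2) - 6^(k + 1) = 2^((k+1) + 1) - 6^(k+1),
which is the claimed formula at t = k+1.
Hence, by induction on t, the claim holds for every t ≥ 1.

b_t = 2^(t + 1) - 6^t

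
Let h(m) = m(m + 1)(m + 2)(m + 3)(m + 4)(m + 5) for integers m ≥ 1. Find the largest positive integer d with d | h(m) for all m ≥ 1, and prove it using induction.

d = 720

Computing the first values: h(1) = 720 and h(2) = 5040; gcd(720, 5040) = 720, so d ≤ 720.
We prove 720 | m(m + 1)(m + 2)(m + 3)(m + 4)(m + 5) for all m ≥ 1 by induction on m.
When m = 1: h(1) = 720 = 720·(1), so 720 | h(1).
Suppose the result is true for m = k, i.e. 720 | h(k). Then
h(k+1) − h(k) = (k+1)·(k+2)·(k+3)·(k+4)·(k+5)·(k+6) − k·(k+1)·(k+2)·(k+3)·(k+4)·(k+5) = (k+1)·(k+2)·(k+3)·(k+4)·(k+5)·[(k+6) − k] = 6·(k+1)·(k+2)·(k+3)·(k+4)·(k+5). The product of 5 consecutive integers is divisible by (5)! = 120, so h(k+1) − h(k) is divisible by 6·120 = 720. By the inductive hypothesis 720 | h(k), hence 720 | h(k+1).
By induction, the statement is established for all m ≥ 1.
Therefore the largest such d is 720.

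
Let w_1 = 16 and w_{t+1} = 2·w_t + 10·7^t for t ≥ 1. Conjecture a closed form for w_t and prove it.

Computing the first terms: w_1 = 16, w_2 = 102, w_3 = 694. This suggests w_t = 2^t + 2·7^t.
For the base case t = 1: the formula gives 16 = 16 = w_1.
Suppose the result is true for t = r, so w_r = 2^r + 2·7^r.
Then w_{r+1} = 2·w_r + 10·7^r = 2·(2^r + 2·7^r) + 10·7^r = 2^(r + 1) + 2·7^(r + 1),
which is the claimed formula at t = r+1.
By induction, the statement is established for all t ≥ 1.

w_t = 2^t + 2·7^t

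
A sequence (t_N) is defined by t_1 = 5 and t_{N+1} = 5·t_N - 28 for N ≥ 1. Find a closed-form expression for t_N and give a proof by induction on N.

Computing the first terms: t_1 = 5, t_2 = -3, t_3 = -43. This suggests t_N = -2·5^(N - 1) + 7.
Base step (N = 1): the formula gives 5 = 5 = t_1.
Inductive step: assume the claim holds for N = m, so t_m = -2·5^(m - 1) + 7.
Then t_{m+1} = 5·t_m - 28 = 5·(-2·5^(m - 1) + 7) - 28 = -2·5^m + 7 = -2·5^((m+1) - 1) + 7,
which is the claimed formula at N = m+1.
This completes the induction.

t_N = -2·5^(N - 1) + 7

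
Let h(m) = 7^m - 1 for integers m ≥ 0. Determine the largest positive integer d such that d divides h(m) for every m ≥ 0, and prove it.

d = 6

Computing the first values: h(0) = 0 and h(1) = 6; gcd(0, 6) = 6, so d ≤ 6.
We prove 6 | 7^m - 1 for all m ≥ 0 by induction on m.
Base case (m = 0): h(0) = 0 = 6·(0), so 6 | h(0).
Inductive step: assume the claim holds for m = j, i.e. 6 | h(j). Then
h(j+1) = 7^(j+1) - 1 = 7·(7^j - 1) + 6 = 7·h(j) + 6. The first term is divisible by 6 by the inductive hypothesis, and 6 is divisible by 6. Hence 6 | h(j+1).
Hence, by induction on m, the claim holds for every m ≥ 0.
Therefore the largest such d is 6.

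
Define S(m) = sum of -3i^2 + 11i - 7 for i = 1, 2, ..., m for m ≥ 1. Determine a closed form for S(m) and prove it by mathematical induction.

We claim S(m) = -m(m^2 - 4m + 2) for all m ≥ 1.
When m = 1: S(1) = 1, and the closed form gives 1. They agree.
Inductive step: suppose the statement holds for some i ≥ 1, so S(i) = i(-i^2 + 4i - 2).
Then S(i+1) = S(i) + (-3i^2 + 5i + 1) = (i(-i^2 + 4i - 2)) + (-3i^2 + 5i + 1).
Simplifying, S(i+1) = -(i + 1)(i^2 - 2i - 1) = -(i+1)((i+1)^2 - 4(i+1) + 2),
which is the closed form with m = i+1.
By induction, the statement is established for all m ≥ 1.

S(m) = -m(m^2 - 4m + 2)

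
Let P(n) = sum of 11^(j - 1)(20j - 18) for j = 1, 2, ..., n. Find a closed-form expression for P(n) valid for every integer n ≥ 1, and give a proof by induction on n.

P(n) = 2·11^n(n - 1) + 2

We claim P(n) = 2·11^n(n - 1) + 2 for all n ≥ 1.
Base step (n = 1): P(1) = 2, and the closed form gives 2. They agree.
For the inductive step, assume it holds for an arbitrary j ≥ 1, so P(j) = 2·11^j(j - 1) + 2.
Then P(j+1) = P(j) + (11^j(20j + 2)) = (2·11^j(j - 1) + 2) + (11^j(20j + 2)).
Simplifying, P(j+1) = 22·11^j·j + 2 = 2·11^(j+1)((j+1) - 1) + 2,
which is the closed form with n = j+1.
By the principle of mathematical induction, the result holds for all n ≥ 1.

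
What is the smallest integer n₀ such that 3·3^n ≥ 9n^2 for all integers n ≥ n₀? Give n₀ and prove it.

n₀ = 3

At n = 2: 27 < 36, so the inequality fails and n₀ ≥ 3. We prove 3·3^n ≥ 9n^2 for all n ≥ 3.
When n = 3: 3·3^n = 81 and 9n^2 = 81, so 81 ≥ 81.
Inductive step: suppose the statement holds for some m ≥ 3, so 3·3^m ≥ 9m^2.
Then 3·3^(m + 1) = 3·(3·3^m) ≥ 3·(9m^2).
Also, for m ≥ 3 we have 3·(9m^2) ≥ 9(m+1)^2, since 3 ≥ (1 + 1/m)^2 for all m ≥ 3.
Combining, 3·3^(m + 1) ≥ 9(m+1)^2.
By induction, the statement is established for all n ≥ 3.
Hence the smallest such n₀ is 3.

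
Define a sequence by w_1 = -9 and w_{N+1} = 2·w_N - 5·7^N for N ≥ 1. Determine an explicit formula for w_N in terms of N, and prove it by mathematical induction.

w_N = -2^N - 7^N

Computing the first terms: w_1 = -9, w_2 = -53, w_3 = -351. This suggests w_N = -2^N - 7^N.
Base step (N = 1): the formula gives -9 = -9 = w_1.
Inductive step: suppose the statement holds for some m ≥ 1, so w_m = -2^m - 7^m.
Then w_{m+1} = 2·w_m - 5·7^m = 2·(-2^m - 7^m) - 5·7^m = -2^(m + 1) - 7^(m + 1),
which is the claimed formula at N = m+1.
This completes the induction.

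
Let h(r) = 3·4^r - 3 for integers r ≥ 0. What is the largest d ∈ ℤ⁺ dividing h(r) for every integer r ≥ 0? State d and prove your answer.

Computing the first values: h(0) = 0 and h(1) = 9; gcd(0, 9) = 9, so d ≤ 9.
We prove 9 | 3·4^r - 3 for all r ≥ 0 by induction on r.
Base case (r = 0): h(0) = 0 = 9·(0), so 9 | h(0).
Inductive step: assume the claim holds for r = m, i.e. 9 | h(m). Then
h(m+1) = 3·4^(m+1) - 3 = 4·(3·4^m - 3) + 9 = 4·h(m) + 9. The first term is divisible by 9 by the inductive hypothesis, and 9 is divisible by 9. Hence 9 | h(m+1).
By the principle of mathematical induction, the result holds for all r ≥ 0.
Therefore the largest such d is 9.

d = 9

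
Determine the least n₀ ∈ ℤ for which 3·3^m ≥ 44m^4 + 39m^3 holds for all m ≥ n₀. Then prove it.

n₀ = 12

At m = 11: 531441 < 696113, so the inequality fails and n₀ ≥ 12. We prove 3·3^m ≥ 44m^4 + 39m^3 for all m ≥ 12.
Base case (m = 12): 3·3^m = 1594323 and 44m^4 + 39m^3 = 979776, so 1594323 ≥ 979776.
For the inductive step, assume it holds for an arbitrary i ≥ 12, so 3·3^i ≥ 44i^4 + 39i^3.
Then 3·3^(i + 1) = 3·(3·3^i) ≥ 3·(44i^4 + 39i^3).
Also, for i ≥ 12 we have 3·(44i^4 + 39i^3) ≥ 44(i+1)^4 + 39(i+1)^3, since 3·(44i^4 + 39i^3) − (44(i+1)^4 + 39(i+1)^3) = 88i^4 - 98i^3 - 381i^2 - 293i - 83, which is nonnegative for all i ≥ 12.
Combining, 3·3^(i + 1) ≥ 44(i+1)^4 + 39(i+1)^3.
By induction, the statement is established for all m ≥ 12.
Hence the smallest such n₀ is 12.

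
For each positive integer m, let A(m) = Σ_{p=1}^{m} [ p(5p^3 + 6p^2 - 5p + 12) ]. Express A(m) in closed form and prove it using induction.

A(m) = m(m + 1)(m^3 + 3m^2 + 5)

We claim A(m) = m(m + 1)(m^3 + 3m^2 + 5) for all m ≥ 1.
For the base case m = 1: A(1) = 18, and the closed form gives 18. They agree.
Inductive step: assume the claim holds for m = p, so A(p) = p(p^4 + 4p^3 + 3p^2 + 5p + 5).
Then A(p+1) = A(p) + (5p^4 + 26p^3 + 43p^2 + 40p + 18) = (p(p^4 + 4p^3 + 3p^2 + 5p + 5)) + (5p^4 + 26p^3 + 43p^2 + 40p + 18).
Simplifying, A(p+1) = (p + 1)(p + 2)(p^3 + 6p^2 + 9p + 9) = (p+1)((p+1) + 1)((p+1)^3 + 3(p+1)^2 + 5),
which is the closed form with m = p+1.
By induction, the statement is established for all m ≥ 1.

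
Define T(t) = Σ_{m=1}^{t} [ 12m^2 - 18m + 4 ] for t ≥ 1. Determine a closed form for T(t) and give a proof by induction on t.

T(t) = t(4t^2 - 3t - 3)

We claim T(t) = t(4t^2 - 3t - 3) for all t ≥ 1.
For the base case t = 1: T(1) = -2, and the closed form gives -2. They agree.
Inductive step: suppose the statement holds for some m ≥ 1, so T(m) = m(4m^2 - 3m - 3).
Then T(m+1) = T(m) + (12m^2 + 6m - 2) = (m(4m^2 - 3m - 3)) + (12m^2 + 6m - 2).
Simplifying, T(m+1) = (m + 1)(4m^2 + 5m - 2) = (m+1)(4(m+1)^2 - 3(m+1) - 3),
which is the closed form with t = m+1.
By induction, the statement is established for all t ≥ 1.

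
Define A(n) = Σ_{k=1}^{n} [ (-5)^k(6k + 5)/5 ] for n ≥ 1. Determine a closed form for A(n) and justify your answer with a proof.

We claim A(n) = (-5)^n(n + 1) - 1 for all n ≥ 1.
Base case (n = 1): A(1) = -11, and the closed form gives -11. They agree.
Inductive step: suppose the statement holds for some k ≥ 1, so A(k) = (-5)^k(k + 1) - 1.
Then A(k+1) = A(k) + ((-5)^k(-6k - 11)) = ((-5)^k(k + 1) - 1) + ((-5)^k(-6k - 11)).
Simplifying, A(k+1) = -5(-5)^k·k - 10(-5)^k - 1 = (-5)^(k+1)((k+1) + 1) - 1,
which is the closed form with n = k+1.
By induction, the statement is established for all n ≥ 1.

A(n) = (-5)^n(n + 1) - 1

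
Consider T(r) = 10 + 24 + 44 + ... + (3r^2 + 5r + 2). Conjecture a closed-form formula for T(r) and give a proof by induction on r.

T(r) = r(r^2 + 4r + 5)

We claim T(r) = r(r^2 + 4r + 5) for all r ≥ 1.
When r = 1: T(1) = 10, and the closed form gives 10. They agree.
Inductive step: assume the claim holds for r = k, so T(k) = k(k^2 + 4k + 5).
Then T(k+1) = T(k) + (3k^2 + 11k + 10) = (k(k^2 + 4k + 5)) + (3k^2 + 11k + 10).
Simplifying, T(k+1) = (k + 1)(k^2 + 6k + 10) = (k+1)((k+1)^2 + 4(k+1) + 5),
which is the closed form with r = k+1.
By the principle of mathematical induction, the result holds for all r ≥ 1.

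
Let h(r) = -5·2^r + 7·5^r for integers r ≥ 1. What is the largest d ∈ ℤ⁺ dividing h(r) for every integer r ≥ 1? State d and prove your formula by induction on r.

d = 5

Computing the first values: h(1) = 25 and h(2) = 155; gcd(25, 155) = 5, so d ≤ 5.
We prove 5 | -5·2^r + 7·5^r for all r ≥ 1 by induction on r.
Base step (r = 1): h(1) = 25 = 5·(5), so 5 | h(1).
Inductive step: suppose the statement holds for some p ≥ 1, i.e. 5 | h(p). Then
h(p+1) − 5·h(p) = (-5·2^(p+1) + 7·5^(p+1)) − 5·(-5·2^p + 7·5^p) = (-5)·2^p·(2 − 5) = (15)·2^p. Since 5 | h(p) by the inductive hypothesis, 5 | 5·h(p); and 5 | 15 since 15 = 5·3. Therefore 5 | h(p+1).
This completes the induction.
Therefore the largest such d is 5.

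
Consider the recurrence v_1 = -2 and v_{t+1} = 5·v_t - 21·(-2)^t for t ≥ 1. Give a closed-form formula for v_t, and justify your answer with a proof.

Computing the first terms: v_1 = -2, v_2 = 32, v_3 = 76. This suggests v_t = 3(-2)^t + 4·5^(t - 1).
Base step (t = 1): the formula gives -2 = -2 = v_1.
Suppose the result is true for t = i, so v_i = 3(-2)^i + 4·5^(i - 1).
Then v_{i+1} = 5·v_i - 21·(-2)^i = 5·(3(-2)^i + 4·5^(i - 1)) - 21·(-2)^i = 3(-2)^(i + 1) + 4·5^i = 3(-2)^(i+1) + 4·5^((i+1) - 1),
which is the claimed formula at t = i+1.
This completes the induction.

v_t = 3(-2)^t + 4·5^(t - 1)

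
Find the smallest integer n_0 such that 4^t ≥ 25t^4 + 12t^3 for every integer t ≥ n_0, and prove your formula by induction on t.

n_0 = 9

At t = 8: 65536 < 108544, so the inequality fails and n_0 ≥ 9. We prove 4^t ≥ 25t^4 + 12t^3 for all t ≥ 9.
For the base case t = 9: 4^t = 262144 and 25t^4 + 12t^3 = 172773, so 262144 ≥ 172773.
Inductive step: suppose the statement holds for some k ≥ 9, so 4^k ≥ 25k^4 + 12k^3.
Then 4^(k + 1) = 4·(4^k) ≥ 4·(25k^4 + 12k^3).
Also, for k ≥ 9 we have 4·(25k^4 + 12k^3) ≥ 25(k+1)^4 + 12(k+1)^3, since 4·(25k^4 + 12k^3) − (25(k+1)^4 + 12(k+1)^3) = 75k^4 - 64k^3 - 186k^2 - 136k - 37, which is nonnegative for all k ≥ 9.
Combining, 4^(k + 1) ≥ 25(k+1)^4 + 12(k+1)^3.
By induction, the statement is established for all t ≥ 9.
Hence the smallest such n_0 is 9.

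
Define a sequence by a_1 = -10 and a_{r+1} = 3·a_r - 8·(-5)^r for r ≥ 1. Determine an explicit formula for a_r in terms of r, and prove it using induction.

a_r = (-5)^r - 5·3^(r - 1)

Computing the first terms: a_1 = -10, a_2 = 10, a_3 = -170. This suggests a_r = (-5)^r - 5·3^(r - 1).
Base case (r = 1): the formula gives -10 = -10 = a_1.
Inductive step: suppose the statement holds for some i ≥ 1, so a_i = (-5)^i - 5·3^(i - 1).
Then a_{i+1} = 3·a_i - 8·(-5)^i = 3·((-5)^i - 5·3^(i - 1)) - 8·(-5)^i = (-5)^(i + 1) - 5·3^i = (-5)^(i+1) - 5·3^((i+1) - 1),
which is the claimed formula at r = i+1.
This completes the induction.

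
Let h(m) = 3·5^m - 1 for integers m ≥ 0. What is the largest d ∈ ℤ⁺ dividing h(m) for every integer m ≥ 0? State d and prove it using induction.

Computing the first values: h(0) = 2 and h(1) = 14; gcd(2, 14) = 2, so d ≤ 2.
We prove 2 | 3·5^m - 1 for all m ≥ 0 by induction on m.
Base step (m = 0): h(0) = 2 = 2·(1), so 2 | h(0).
Inductive step: assume the claim holds for m = r, i.e. 2 | h(r). Then
h(r+1) = 3·5^(r+1) - 1 = 5·(3·5^r - 1) + 4 = 5·h(r) + 4. The first term is divisible by 2 by the inductive hypothesis, and 4 is divisible by 2. Hence 2 | h(r+1).
By induction, the statement is established for all m ≥ 0.
Therefore the largest such d is 2.

d = 2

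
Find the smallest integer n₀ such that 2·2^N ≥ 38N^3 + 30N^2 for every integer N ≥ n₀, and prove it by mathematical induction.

n₀ = 17

At N = 16: 131072 < 163328, so the inequality fails and n₀ ≥ 17. We prove 2·2^N ≥ 38N^3 + 30N^2 for all N ≥ 17.
Base step (N = 17): 2·2^N = 262144 and 38N^3 + 30N^2 = 195364, so 262144 ≥ 195364.
Inductive step: suppose the statement holds for some i ≥ 17, so 2·2^i ≥ 38i^3 + 30i^2.
Then 2·2^(i + 1) = 2·(2·2^i) ≥ 2·(38i^3 + 30i^2).
Also, for i ≥ 17 we have 2·(38i^3 + 30i^2) ≥ 38(i+1)^3 + 30(i+1)^2, since 2·(38i^3 + 30i^2) − (38(i+1)^3 + 30(i+1)^2) = 38i^3 - 84i^2 - 174i - 68, which is nonnegative for all i ≥ 17.
Combining, 2·2^(i + 1) ≥ 38(i+1)^3 + 30(i+1)^2.
Hence, by induction on N, the claim holds for every N ≥ 17.
Hence the smallest such n₀ is 17.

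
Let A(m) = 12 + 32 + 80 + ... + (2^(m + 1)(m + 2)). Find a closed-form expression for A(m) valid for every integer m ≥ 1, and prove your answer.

A(m) = 4·2^m(m + 1) - 4

We claim A(m) = 4·2^m(m + 1) - 4 for all m ≥ 1.
Base step (m = 1): A(1) = 12, and the closed form gives 12. They agree.
Inductive step: assume the claim holds for m = k, so A(k) = 4·2^k(k + 1) - 4.
Then A(k+1) = A(k) + (2^(k + 2)(k + 3)) = (4·2^k(k + 1) - 4) + (2^(k + 2)(k + 3)).
Simplifying, A(k+1) = 8·2^k·k + 16·2^k - 4 = 4·2^(k+1)((k+1) + 1) - 4,
which is the closed form with m = k+1.
Hence, by induction on m, the claim holds for every m ≥ 1.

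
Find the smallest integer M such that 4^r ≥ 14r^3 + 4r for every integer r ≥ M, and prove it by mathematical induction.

At r = 5: 1024 < 1770, so the inequality fails and M ≥ 6. We prove 4^r ≥ 14r^3 + 4r for all r ≥ 6.
Base step (r = 6): 4^r = 4096 and 14r^3 + 4r = 3048, so 4096 ≥ 3048.
For the inductive step, assume it holds for an arbitrary p ≥ 6, so 4^p ≥ 14p^3 + 4p.
Then 4^(p + 1) = 4·(4^p) ≥ 4·(14p^3 + 4p).
Also, for p ≥ 6 we have 4·(14p^3 + 4p) ≥ 14(p+1)^3 + 4(p+1), since 4·(14p^3 + 4p) − (14(p+1)^3 + 4(p+1)) = 42p^3 - 42p^2 - 30p - 18, which is nonnegative for all p ≥ 6.
Combining, 4^(p + 1) ≥ 14(p+1)^3 + 4(p+1).
By the principle of mathematical induction, the result holds for all r ≥ 6.
Hence the smallest such M is 6.

M = 6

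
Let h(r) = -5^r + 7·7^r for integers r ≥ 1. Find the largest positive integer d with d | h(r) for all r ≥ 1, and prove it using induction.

d = 2

Computing the first values: h(1) = 44 and h(2) = 318; gcd(44, 318) = 2, so d ≤ 2.
We prove 2 | -5^r + 7·7^r for all r ≥ 1 by induction on r.
For the base case r = 1: h(1) = 44 = 2·(22), so 2 | h(1).
Suppose the result is true for r = k, i.e. 2 | h(k). Then
h(k+1) − 7·h(k) = (-5^(k+1) + 7·7^(k+1)) − 7·(-5^k + 7·7^k) = (-1)·5^k·(5 − 7) = (2)·5^k. Since 2 | h(k) by the inductive hypothesis, 2 | 7·h(k); and 2 | 2 since 2 = 2·1. Therefore 2 | h(k+1).
By induction, the statement is established for all r ≥ 1.
Therefore the largest such d is 2.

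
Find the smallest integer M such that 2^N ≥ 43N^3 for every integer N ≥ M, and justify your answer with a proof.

M = 18

At N = 17: 131072 < 211259, so the inequality fails and M ≥ 18. We prove 2^N ≥ 43N^3 for all N ≥ 18.
Base case (N = 18): 2^N = 262144 and 43N^3 = 250776, so 262144 ≥ 250776.
Inductive step: assume the claim holds for N = r, so 2^r ≥ 43r^3.
Then 2^(r + 1) = 2·(2^r) ≥ 2·(43r^3).
Also, for r ≥ 18 we have 2·(43r^3) ≥ 43(r+1)^3, since 2 ≥ (1 + 1/r)^3 for all r ≥ 18.
Combining, 2^(r + 1) ≥ 43(r+1)^3.
Hence, by induction on N, the claim holds for every N ≥ 18.
Hence the smallest such M is 18.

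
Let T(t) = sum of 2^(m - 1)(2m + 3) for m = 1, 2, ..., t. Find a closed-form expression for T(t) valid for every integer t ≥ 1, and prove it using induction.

T(t) = 2^t(2t + 1) - 1

We claim T(t) = 2^t(2t + 1) - 1 for all t ≥ 1.
For the base case t = 1: T(1) = 5, and the closed form gives 5. They agree.
For the inductive step, assume it holds for an arbitrary m ≥ 1, so T(m) = 2^m(2m + 1) - 1.
Then T(m+1) = T(m) + (2^m(2m + 5)) = (2^m(2m + 1) - 1) + (2^m(2m + 5)).
Simplifying, T(m+1) = 4·2^m·m + 6·2^m - 1 = 2^(m+1)(2(m+1) + 1) - 1,
which is the closed form with t = m+1.
By induction, the statement is established for all t ≥ 1.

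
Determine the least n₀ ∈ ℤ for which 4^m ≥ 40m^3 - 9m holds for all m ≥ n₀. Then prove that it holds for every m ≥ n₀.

n₀ = 7

At m = 6: 4096 < 8586, so the inequality fails and n₀ ≥ 7. We prove 4^m ≥ 40m^3 - 9m for all m ≥ 7.
For the base case m = 7: 4^m = 16384 and 40m^3 - 9m = 13657, so 16384 ≥ 13657.
Suppose the result is true for m = j, so 4^j ≥ 40j^3 - 9j.
Then 4^(j + 1) = 4·(4^j) ≥ 4·(40j^3 - 9j).
Also, for j ≥ 7 we have 4·(40j^3 - 9j) ≥ 40(j+1)^3 - 9(j+1), since 4·(40j^3 - 9j) − (40(j+1)^3 - 9(j+1)) = 120j^3 - 120j^2 - 147j - 31, which is nonnegative for all j ≥ 7.
Combining, 4^(j + 1) ≥ 40(j+1)^3 - 9(j+1).
This completes the induction.
Hence the smallest such n₀ is 7.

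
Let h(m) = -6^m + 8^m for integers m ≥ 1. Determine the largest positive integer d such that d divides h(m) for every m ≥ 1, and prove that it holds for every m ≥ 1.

d = 2

Computing the first values: h(1) = 2 and h(2) = 28; gcd(2, 28) = 2, so d ≤ 2.
We prove 2 | -6^m + 8^m for all m ≥ 1 by induction on m.
Base case (m = 1): h(1) = 2 = 2·(1), so 2 | h(1).
For the inductive step, assume it holds for an arbitrary r ≥ 1, i.e. 2 | h(r). Then
8^{r+1} − 6^{r+1} = 8·8^r − 6·6^r = 8·(8^r − 6^r) + (2)·6^r. The first term is divisible by 2 by the inductive hypothesis, and the second term (2)·6^r is divisible by 2 since 2 | 2. Hence 2 | h(r+1).
This completes the induction.
Therefore the largest such d is 2.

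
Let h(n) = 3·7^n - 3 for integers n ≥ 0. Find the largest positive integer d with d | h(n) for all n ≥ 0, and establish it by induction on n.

Computing the first values: h(0) = 0 and h(1) = 18; gcd(0, 18) = 18, so d ≤ 18.
We prove 18 | 3·7^n - 3 for all n ≥ 0 by induction on n.
Base step (n = 0): h(0) = 0 = 18·(0), so 18 | h(0).
Suppose the result is true for n = p, i.e. 18 | h(p). Then
h(p+1) = 3·7^(p+1) - 3 = 7·(3·7^p - 3) + 18 = 7·h(p) + 18. The first term is divisible by 18 by the inductive hypothesis, and 18 is divisible by 18. Hence 18 | h(p+1).
This completes the induction.
Therefore the largest such d is 18.

d = 18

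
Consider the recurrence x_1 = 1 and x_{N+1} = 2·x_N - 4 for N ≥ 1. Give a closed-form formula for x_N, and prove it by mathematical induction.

Computing the first terms: x_1 = 1, x_2 = -2, x_3 = -8. This suggests x_N = -3·2^(N - 1) + 4.
For the base case N = 1: the formula gives 1 = 1 = x_1.
Suppose the result is true for N = j, so x_j = -3·2^(j - 1) + 4.
Then x_{j+1} = 2·x_j - 4 = 2·(-3·2^(j - 1) + 4) - 4 = -3·2^j + 4 = -3·2^((j+1) - 1) + 4,
which is the claimed formula at N = j+1.
By the principle of mathematical induction, the result holds for all N ≥ 1.

x_N = -3·2^(N - 1) + 4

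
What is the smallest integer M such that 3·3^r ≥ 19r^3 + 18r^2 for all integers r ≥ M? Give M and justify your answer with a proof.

M = 8

At r = 7: 6561 < 7399, so the inequality fails and M ≥ 8. We prove 3·3^r ≥ 19r^3 + 18r^2 for all r ≥ 8.
Base case (r = 8): 3·3^r = 19683 and 19r^3 + 18r^2 = 10880, so 19683 ≥ 10880.
Inductive step: suppose the statement holds for some i ≥ 8, so 3·3^i ≥ 19i^3 + 18i^2.
Then 3·3^(i + 1) = 3·(3·3^i) ≥ 3·(19i^3 + 18i^2).
Also, for i ≥ 8 we have 3·(19i^3 + 18i^2) ≥ 19(i+1)^3 + 18(i+1)^2, since 3·(19i^3 + 18i^2) − (19(i+1)^3 + 18(i+1)^2) = 38i^3 - 21i^2 - 93i - 37, which is nonnegative for all i ≥ 8.
Combining, 3·3^(i + 1) ≥ 19(i+1)^3 + 18(i+1)^2.
Hence, by induction on r, the claim holds for every r ≥ 8.
Hence the smallest such M is 8.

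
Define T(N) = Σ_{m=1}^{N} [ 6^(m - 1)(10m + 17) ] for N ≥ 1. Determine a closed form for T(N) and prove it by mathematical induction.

We claim T(N) = 6^N(2N + 3) - 3 for all N ≥ 1.
Base case (N = 1): T(1) = 27, and the closed form gives 27. They agree.
Suppose the result is true for N = m, so T(m) = 6^m(2m + 3) - 3.
Then T(m+1) = T(m) + (6^m(10m + 27)) = (6^m(2m + 3) - 3) + (6^m(10m + 27)).
Simplifying, T(m+1) = 12·6^m·m + 30·6^m - 3 = 6^(m+1)(2(m+1) + 3) - 3,
which is the closed form with N = m+1.
By the principle of mathematical induction, the result holds for all N ≥ 1.

T(N) = 6^N(2N + 3) - 3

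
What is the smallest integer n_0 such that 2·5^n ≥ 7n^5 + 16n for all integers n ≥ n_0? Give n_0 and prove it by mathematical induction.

At n = 6: 31250 < 54528, so the inequality fails and n_0 ≥ 7. We prove 2·5^n ≥ 7n^5 + 16n for all n ≥ 7.
Base case (n = 7): 2·5^n = 156250 and 7n^5 + 16n = 117761, so 156250 ≥ 117761.
Inductive step: assume the claim holds for n = j, so 2·5^j ≥ 7j^5 + 16j.
Then 2·5^(j + 1) = 5·(2·5^j) ≥ 5·(7j^5 + 16j).
Also, for j ≥ 7 we have 5·(7j^5 + 16j) ≥ 7(j+1)^5 + 16(j+1), since 5·(7j^5 + 16j) − (7(j+1)^5 + 16(j+1)) = 28j^5 - 35j^4 - 70j^3 - 70j^2 + 29j - 23, which is nonnegative for all j ≥ 7.
Combining, 2·5^(j + 1) ≥ 7(j+1)^5 + 16(j+1).
By induction, the statement is established for all n ≥ 7.
Hence the smallest such n_0 is 7.

n_0 = 7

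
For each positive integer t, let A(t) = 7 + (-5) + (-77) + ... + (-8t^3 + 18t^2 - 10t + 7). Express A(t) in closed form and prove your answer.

We claim A(t) = -t(2t^3 - 2t^2 - 2t - 5) for all t ≥ 1.
For the base case t = 1: A(1) = 7, and the closed form gives 7. They agree.
Inductive step: suppose the statement holds for some r ≥ 1, so A(r) = r(-2r^3 + 2r^2 + 2r + 5).
Then A(r+1) = A(r) + (-8r^3 - 6r^2 + 2r + 7) = (r(-2r^3 + 2r^2 + 2r + 5)) + (-8r^3 - 6r^2 + 2r + 7).
Simplifying, A(r+1) = -(r + 1)(2r^3 + 4r^2 - 7) = -(r+1)(2(r+1)^3 - 2(r+1)^2 - 2(r+1) - 5),
which is the closed form with t = r+1.
By the principle of mathematical induction, the result holds for all t ≥ 1.

A(t) = -t(2t^3 - 2t^2 - 2t - 5)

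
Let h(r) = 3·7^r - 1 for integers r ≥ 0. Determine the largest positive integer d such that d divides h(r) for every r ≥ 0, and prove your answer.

Computing the first values: h(0) = 2 and h(1) = 20; gcd(2, 20) = 2, so d ≤ 2.
We prove 2 | 3·7^r - 1 for all r ≥ 0 by induction on r.
When r = 0: h(0) = 2 = 2·(1), so 2 | h(0).
Suppose the result is true for r = i, i.e. 2 | h(i). Then
h(i+1) = 3·7^(i+1) - 1 = 7·(3·7^i - 1) + 6 = 7·h(i) + 6. The first term is divisible by 2 by the inductive hypothesis, and 6 is divisible by 2. Hence 2 | h(i+1).
This completes the induction.
Therefore the largest such d is 2.

d = 2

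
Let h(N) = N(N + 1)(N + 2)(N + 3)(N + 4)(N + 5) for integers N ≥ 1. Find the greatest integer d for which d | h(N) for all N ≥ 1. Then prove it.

Computing the first values: h(1) = 720 and h(2) = 5040; gcd(720, 5040) = 720, so d ≤ 720.
We prove 720 | N(N + 1)(N + 2)(N + 3)(N + 4)(N + 5) for all N ≥ 1 by induction on N.
For the base case N = 1: h(1) = 720 = 720·(1), so 720 | h(1).
Suppose the result is true for N = i, i.e. 720 | h(i). Then
h(i+1) − h(i) = (i+1)·(i+2)·(i+3)·(i+4)·(i+5)·(i+6) − i·(i+1)·(i+2)·(i+3)·(i+4)·(i+5) = (i+1)·(i+2)·(i+3)·(i+4)·(i+5)·[(i+6) − i] = 6·(i+1)·(i+2)·(i+3)·(i+4)·(i+5). The product of 5 consecutive integers is divisible by (5)! = 120, so h(i+1) − h(i) is divisible by 6·120 = 720. By the inductive hypothesis 720 | h(i), hence 720 | h(i+1).
By induction, the statement is established for all N ≥ 1.
Therefore the largest such d is 720.

d = 720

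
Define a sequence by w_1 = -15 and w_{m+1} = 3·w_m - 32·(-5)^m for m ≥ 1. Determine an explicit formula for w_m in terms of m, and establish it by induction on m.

Computing the first terms: w_1 = -15, w_2 = 115, w_3 = -455. This suggests w_m = 4(-5)^m + 5·3^(m - 1).
When m = 1: the formula gives -15 = -15 = w_1.
Inductive step: assume the claim holds for m = i, so w_i = 4(-5)^i + 5·3^(i - 1).
Then w_{i+1} = 3·w_i - 32·(-5)^i = 3·(4(-5)^i + 5·3^(i - 1)) - 32·(-5)^i = 4(-5)^(i + 1) + 5·3^i = 4(-5)^(i+1) + 5·3^((i+1) - 1),
which is the claimed formula at m = i+1.
By the principle of mathematical induction, the result holds for all m ≥ 1.

w_m = 4(-5)^m + 5·3^(m - 1)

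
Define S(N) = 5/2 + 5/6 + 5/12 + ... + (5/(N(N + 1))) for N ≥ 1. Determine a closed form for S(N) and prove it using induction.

S(N) = 5N/(N + 1)

We claim S(N) = 5N/(N + 1) for all N ≥ 1.
Base step (N = 1): S(1) = 5/2, and the closed form gives 5/2. They agree.
For the inductive step, assume it holds for an arbitrary p ≥ 1, so S(p) = 5p/(p + 1).
Then S(p+1) = S(p) + (5/((p + 1)(p + 2))) = (5p/(p + 1)) + (5/((p + 1)(p + 2))).
Simplifying, S(p+1) = 5(p + 1)/(p + 2) = 5(p+1)/((p+1) + 1),
which is the closed form with N = p+1.
By induction, the statement is established for all N ≥ 1.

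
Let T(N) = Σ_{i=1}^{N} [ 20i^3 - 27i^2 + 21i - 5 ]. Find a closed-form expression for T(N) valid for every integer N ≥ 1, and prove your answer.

T(N) = N(5N^3 + N^2 + 2N + 1)

We claim T(N) = N(5N^3 + N^2 + 2N + 1) for all N ≥ 1.
For the base case N = 1: T(1) = 9, and the closed form gives 9. They agree.
Suppose the result is true for N = i, so T(i) = i(5i^3 + i^2 + 2i + 1).
Then T(i+1) = T(i) + (20i^3 + 33i^2 + 27i + 9) = (i(5i^3 + i^2 + 2i + 1)) + (20i^3 + 33i^2 + 27i + 9).
Simplifying, T(i+1) = (i + 1)(5i^3 + 16i^2 + 19i + 9) = (i+1)(5(i+1)^3 + (i+1)^2 + 2(i+1) + 1),
which is the closed form with N = i+1.
This completes the induction.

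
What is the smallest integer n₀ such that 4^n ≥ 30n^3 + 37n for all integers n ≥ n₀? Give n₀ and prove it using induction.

n₀ = 7

At n = 6: 4096 < 6702, so the inequality fails and n₀ ≥ 7. We prove 4^n ≥ 30n^3 + 37n for all n ≥ 7.
Base case (n = 7): 4^n = 16384 and 30n^3 + 37n = 10549, so 16384 ≥ 10549.
Inductive step: suppose the statement holds for some m ≥ 7, so 4^m ≥ 30m^3 + 37m.
Then 4^(m + 1) = 4·(4^m) ≥ 4·(30m^3 + 37m).
Also, for m ≥ 7 we have 4·(30m^3 + 37m) ≥ 30(m+1)^3 + 37(m+1), since 4·(30m^3 + 37m) − (30(m+1)^3 + 37(m+1)) = 90m^3 - 90m^2 + 21m - 67, which is nonnegative for all m ≥ 7.
Combining, 4^(m + 1) ≥ 30(m+1)^3 + 37(m+1).
By induction, the statement is established for all n ≥ 7.
Hence the smallest such n₀ is 7.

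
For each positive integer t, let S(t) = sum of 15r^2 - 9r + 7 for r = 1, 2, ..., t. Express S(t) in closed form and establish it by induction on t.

We claim S(t) = t(5t^2 + 3t + 5) for all t ≥ 1.
For the base case t = 1: S(1) = 13, and the closed form gives 13. They agree.
Suppose the result is true for t = r, so S(r) = r(5r^2 + 3r + 5).
Then S(r+1) = S(r) + (15r^2 + 21r + 13) = (r(5r^2 + 3r + 5)) + (15r^2 + 21r + 13).
Simplifying, S(r+1) = (r + 1)(5r^2 + 13r + 13) = (r+1)(5(r+1)^2 + 3(r+1) + 5),
which is the closed form with t = r+1.
By the principle of mathematical induction, the result holds for all t ≥ 1.

S(t) = t(5t^2 + 3t + 5)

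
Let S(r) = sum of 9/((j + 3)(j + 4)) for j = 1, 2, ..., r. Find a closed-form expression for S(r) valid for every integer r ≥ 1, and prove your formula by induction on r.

S(r) = 9r/(4(r + 4))

We claim S(r) = 9r/(4(r + 4)) for all r ≥ 1.
Base step (r = 1): S(1) = 9/20, and the closed form gives 9/20. They agree.
For the inductive step, assume it holds for an arbitrary j ≥ 1, so S(j) = 9j/(4(j + 4)).
Then S(j+1) = S(j) + (9/((j + 4)(j + 5))) = (9j/(4(j + 4))) + (9/((j + 4)(j + 5))).
Simplifying, S(j+1) = 9(j + 1)/(4(j + 5)) = 9(j+1)/(4((j+1) + 4)),
which is the closed form with r = j+1.
Hence, by induction on r, the claim holds for every r ≥ 1.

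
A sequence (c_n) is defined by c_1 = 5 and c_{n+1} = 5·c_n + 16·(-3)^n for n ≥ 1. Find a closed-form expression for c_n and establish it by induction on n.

c_n = -2(-3)^n - 5^(n - 1)

Computing the first terms: c_1 = 5, c_2 = -23, c_3 = 29. This suggests c_n = -2(-3)^n - 5^(n - 1).
Base step (n = 1): the formula gives 5 = 5 = c_1.
For the inductive step, assume it holds for an arbitrary m ≥ 1, so c_m = -2(-3)^m - 5^(m - 1).
Then c_{m+1} = 5·c_m + 16·(-3)^m = 5·(-2(-3)^m - 5^(m - 1)) + 16·(-3)^m = -2(-3)^(m + 1) - 5^m = -2(-3)^(m+1) - 5^((m+1) - 1),
which is the claimed formula at n = m+1.
By the principle of mathematical induction, the result holds for all n ≥ 1.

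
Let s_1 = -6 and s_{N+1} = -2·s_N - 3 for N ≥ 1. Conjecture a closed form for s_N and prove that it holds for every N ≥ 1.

Computing the first terms: s_1 = -6, s_2 = 9, s_3 = -21. This suggests s_N = -5(-2)^(N - 1) - 1.
When N = 1: the formula gives -6 = -6 = s_1.
Inductive step: assume the claim holds for N = p, so s_p = -5(-2)^(p - 1) - 1.
Then s_{p+1} = -2·s_p - 3 = -2·(-5(-2)^(p - 1) - 1) - 3 = -5(-2)^p - 1 = -5(-2)^((p+1) - 1) - 1,
which is the claimed formula at N = p+1.
Hence, by induction on N, the claim holds for every N ≥ 1.

s_N = -5(-2)^(N - 1) - 1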